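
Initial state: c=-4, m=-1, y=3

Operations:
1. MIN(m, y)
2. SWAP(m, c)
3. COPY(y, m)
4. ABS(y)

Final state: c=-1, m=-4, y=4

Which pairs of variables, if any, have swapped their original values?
(c, m)

Comparing initial and final values:
c: -4 → -1
m: -1 → -4
y: 3 → 4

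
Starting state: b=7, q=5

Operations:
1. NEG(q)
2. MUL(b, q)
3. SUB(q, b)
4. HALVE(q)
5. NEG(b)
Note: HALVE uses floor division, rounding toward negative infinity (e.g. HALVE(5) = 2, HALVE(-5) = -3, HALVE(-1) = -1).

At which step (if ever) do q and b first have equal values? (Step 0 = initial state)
Never

q and b never become equal during execution.

Comparing values at each step:
Initial: q=5, b=7
After step 1: q=-5, b=7
After step 2: q=-5, b=-35
After step 3: q=30, b=-35
After step 4: q=15, b=-35
After step 5: q=15, b=35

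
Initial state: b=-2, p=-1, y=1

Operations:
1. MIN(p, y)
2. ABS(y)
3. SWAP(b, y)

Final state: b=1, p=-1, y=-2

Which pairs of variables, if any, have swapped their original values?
(b, y)

Comparing initial and final values:
p: -1 → -1
b: -2 → 1
y: 1 → -2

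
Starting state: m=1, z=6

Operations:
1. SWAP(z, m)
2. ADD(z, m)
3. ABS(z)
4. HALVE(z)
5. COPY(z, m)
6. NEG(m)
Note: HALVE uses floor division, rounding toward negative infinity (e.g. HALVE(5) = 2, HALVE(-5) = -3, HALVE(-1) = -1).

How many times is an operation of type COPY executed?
1

Counting COPY operations:
Step 5: COPY(z, m) ← COPY
Total: 1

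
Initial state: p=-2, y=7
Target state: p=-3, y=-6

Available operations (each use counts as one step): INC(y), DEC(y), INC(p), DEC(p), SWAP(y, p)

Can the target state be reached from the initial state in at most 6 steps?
No

The target state cannot be reached within 6 steps.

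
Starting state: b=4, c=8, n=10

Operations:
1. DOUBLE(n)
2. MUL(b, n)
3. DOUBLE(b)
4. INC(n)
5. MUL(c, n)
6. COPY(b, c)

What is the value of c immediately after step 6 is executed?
c = 168

Tracing c through execution:
Initial: c = 8
After step 1 (DOUBLE(n)): c = 8
After step 2 (MUL(b, n)): c = 8
After step 3 (DOUBLE(b)): c = 8
After step 4 (INC(n)): c = 8
After step 5 (MUL(c, n)): c = 168
After step 6 (COPY(b, c)): c = 168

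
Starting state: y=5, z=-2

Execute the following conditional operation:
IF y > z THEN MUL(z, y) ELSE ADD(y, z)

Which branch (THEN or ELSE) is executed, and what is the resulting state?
Branch: THEN, Final state: y=5, z=-10

Evaluating condition: y > z
y = 5, z = -2
Condition is True, so THEN branch executes
After MUL(z, y): y=5, z=-10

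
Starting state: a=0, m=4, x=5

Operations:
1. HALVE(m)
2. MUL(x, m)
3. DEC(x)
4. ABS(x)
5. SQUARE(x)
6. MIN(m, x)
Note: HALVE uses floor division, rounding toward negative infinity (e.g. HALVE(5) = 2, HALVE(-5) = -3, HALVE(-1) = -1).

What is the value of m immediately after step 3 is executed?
m = 2

Tracing m through execution:
Initial: m = 4
After step 1 (HALVE(m)): m = 2
After step 2 (MUL(x, m)): m = 2
After step 3 (DEC(x)): m = 2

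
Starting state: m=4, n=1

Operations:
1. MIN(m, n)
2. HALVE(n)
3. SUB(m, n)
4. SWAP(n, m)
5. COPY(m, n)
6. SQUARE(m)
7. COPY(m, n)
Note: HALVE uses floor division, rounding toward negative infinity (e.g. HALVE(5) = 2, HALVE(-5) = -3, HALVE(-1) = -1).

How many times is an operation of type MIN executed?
1

Counting MIN operations:
Step 1: MIN(m, n) ← MIN
Total: 1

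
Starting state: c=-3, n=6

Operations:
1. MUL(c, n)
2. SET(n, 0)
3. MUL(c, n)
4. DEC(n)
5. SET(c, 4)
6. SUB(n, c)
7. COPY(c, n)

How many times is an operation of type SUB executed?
1

Counting SUB operations:
Step 6: SUB(n, c) ← SUB
Total: 1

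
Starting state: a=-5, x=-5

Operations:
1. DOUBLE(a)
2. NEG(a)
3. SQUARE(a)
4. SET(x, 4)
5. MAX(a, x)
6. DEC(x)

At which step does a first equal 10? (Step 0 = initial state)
Step 2

Tracing a:
Initial: a = -5
After step 1: a = -10
After step 2: a = 10 ← first occurrence
After step 3: a = 100
After step 4: a = 100
After step 5: a = 100
After step 6: a = 100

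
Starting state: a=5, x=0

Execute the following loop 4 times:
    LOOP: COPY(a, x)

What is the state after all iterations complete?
a=0, x=0

Iteration trace:
Start: a=5, x=0
After iteration 1: a=0, x=0
After iteration 2: a=0, x=0
After iteration 3: a=0, x=0
After iteration 4: a=0, x=0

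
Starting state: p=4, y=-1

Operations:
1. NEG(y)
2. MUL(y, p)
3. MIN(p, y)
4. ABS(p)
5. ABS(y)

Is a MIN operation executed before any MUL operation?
No

First MIN: step 3
First MUL: step 2
Since 3 > 2, MUL comes first.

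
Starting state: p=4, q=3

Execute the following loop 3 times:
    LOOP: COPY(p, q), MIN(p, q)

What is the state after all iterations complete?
p=3, q=3

Iteration trace:
Start: p=4, q=3
After iteration 1: p=3, q=3
After iteration 2: p=3, q=3
After iteration 3: p=3, q=3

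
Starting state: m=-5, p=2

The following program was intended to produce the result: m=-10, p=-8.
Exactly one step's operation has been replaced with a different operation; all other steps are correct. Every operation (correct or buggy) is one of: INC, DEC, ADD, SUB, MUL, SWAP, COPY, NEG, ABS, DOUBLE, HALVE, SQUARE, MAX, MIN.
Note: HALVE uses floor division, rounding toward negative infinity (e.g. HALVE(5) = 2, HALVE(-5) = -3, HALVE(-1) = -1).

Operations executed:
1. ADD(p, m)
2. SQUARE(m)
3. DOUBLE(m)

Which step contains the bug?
Step 2

Trace with buggy code:
Initial: m=-5, p=2
After step 1: m=-5, p=-3
After step 2: m=25, p=-3
After step 3: m=50, p=-3
Actual final m=50, p=-3 ≠ expected m=-10, p=-8.
Step 2 is the only position where a single-operation replacement can produce the expected result.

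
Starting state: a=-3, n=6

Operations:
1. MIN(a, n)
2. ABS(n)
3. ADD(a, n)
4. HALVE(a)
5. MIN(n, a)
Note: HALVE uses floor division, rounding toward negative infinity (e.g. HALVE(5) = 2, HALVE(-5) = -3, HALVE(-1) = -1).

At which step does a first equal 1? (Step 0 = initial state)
Step 4

Tracing a:
Initial: a = -3
After step 1: a = -3
After step 2: a = -3
After step 3: a = 3
After step 4: a = 1 ← first occurrence
After step 5: a = 1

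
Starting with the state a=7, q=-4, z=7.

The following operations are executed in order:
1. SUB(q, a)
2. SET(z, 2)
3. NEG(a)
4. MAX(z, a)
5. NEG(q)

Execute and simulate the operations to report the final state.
{a: -7, q: 11, z: 2}

Step-by-step execution:
Initial: a=7, q=-4, z=7
After step 1 (SUB(q, a)): a=7, q=-11, z=7
After step 2 (SET(z, 2)): a=7, q=-11, z=2
After step 3 (NEG(a)): a=-7, q=-11, z=2
After step 4 (MAX(z, a)): a=-7, q=-11, z=2
After step 5 (NEG(q)): a=-7, q=11, z=2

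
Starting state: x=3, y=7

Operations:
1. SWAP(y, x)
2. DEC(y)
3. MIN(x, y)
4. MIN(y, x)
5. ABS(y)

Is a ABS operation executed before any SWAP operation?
No

First ABS: step 5
First SWAP: step 1
Since 5 > 1, SWAP comes first.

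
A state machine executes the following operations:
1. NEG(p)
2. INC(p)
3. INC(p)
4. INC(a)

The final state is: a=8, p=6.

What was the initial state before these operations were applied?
a=7, p=-4

Working backwards:
Final state: a=8, p=6
Before step 4 (INC(a)): a=7, p=6
Before step 3 (INC(p)): a=7, p=5
Before step 2 (INC(p)): a=7, p=4
Before step 1 (NEG(p)): a=7, p=-4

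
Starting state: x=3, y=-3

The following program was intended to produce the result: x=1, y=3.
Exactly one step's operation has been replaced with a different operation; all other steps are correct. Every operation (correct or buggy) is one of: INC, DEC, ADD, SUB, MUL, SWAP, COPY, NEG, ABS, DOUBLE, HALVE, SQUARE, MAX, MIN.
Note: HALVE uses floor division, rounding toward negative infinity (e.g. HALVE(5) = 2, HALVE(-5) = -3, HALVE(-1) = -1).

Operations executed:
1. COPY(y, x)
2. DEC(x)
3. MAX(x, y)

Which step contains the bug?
Step 3

Trace with buggy code:
Initial: x=3, y=-3
After step 1: x=3, y=3
After step 2: x=2, y=3
After step 3: x=3, y=3
Actual final x=3, y=3 ≠ expected x=1, y=3.
Step 3 is the only position where a single-operation replacement can produce the expected result.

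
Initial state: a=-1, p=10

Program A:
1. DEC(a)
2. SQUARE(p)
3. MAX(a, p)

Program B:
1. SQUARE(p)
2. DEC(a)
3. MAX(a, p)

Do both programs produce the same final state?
Yes

Program A final state: a=100, p=100
Program B final state: a=100, p=100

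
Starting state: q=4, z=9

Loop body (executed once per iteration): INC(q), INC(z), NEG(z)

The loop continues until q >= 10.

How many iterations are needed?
6

Tracing iterations:
Initial: q=4, z=9
After iteration 1: q=5, z=-10
After iteration 2: q=6, z=9
After iteration 3: q=7, z=-10
After iteration 4: q=8, z=9
After iteration 5: q=9, z=-10
After iteration 6: q=10, z=9
q >= 10 now holds, so the loop exits after 6 iterations.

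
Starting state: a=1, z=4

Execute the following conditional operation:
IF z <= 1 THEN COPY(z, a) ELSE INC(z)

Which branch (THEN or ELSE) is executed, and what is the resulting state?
Branch: ELSE, Final state: a=1, z=5

Evaluating condition: z <= 1
z = 4
Condition is False, so ELSE branch executes
After INC(z): a=1, z=5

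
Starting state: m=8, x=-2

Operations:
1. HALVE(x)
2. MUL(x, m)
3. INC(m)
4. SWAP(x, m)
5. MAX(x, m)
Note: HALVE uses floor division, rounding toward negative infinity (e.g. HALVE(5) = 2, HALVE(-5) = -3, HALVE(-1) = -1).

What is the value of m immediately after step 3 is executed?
m = 9

Tracing m through execution:
Initial: m = 8
After step 1 (HALVE(x)): m = 8
After step 2 (MUL(x, m)): m = 8
After step 3 (INC(m)): m = 9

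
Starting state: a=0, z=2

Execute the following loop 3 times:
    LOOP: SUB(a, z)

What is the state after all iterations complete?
a=-6, z=2

Iteration trace:
Start: a=0, z=2
After iteration 1: a=-2, z=2
After iteration 2: a=-4, z=2
After iteration 3: a=-6, z=2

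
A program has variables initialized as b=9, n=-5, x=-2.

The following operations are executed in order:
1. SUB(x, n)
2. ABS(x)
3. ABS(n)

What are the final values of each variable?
{b: 9, n: 5, x: 3}

Step-by-step execution:
Initial: b=9, n=-5, x=-2
After step 1 (SUB(x, n)): b=9, n=-5, x=3
After step 2 (ABS(x)): b=9, n=-5, x=3
After step 3 (ABS(n)): b=9, n=5, x=3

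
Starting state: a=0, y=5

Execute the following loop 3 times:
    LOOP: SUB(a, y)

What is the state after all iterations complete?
a=-15, y=5

Iteration trace:
Start: a=0, y=5
After iteration 1: a=-5, y=5
After iteration 2: a=-10, y=5
After iteration 3: a=-15, y=5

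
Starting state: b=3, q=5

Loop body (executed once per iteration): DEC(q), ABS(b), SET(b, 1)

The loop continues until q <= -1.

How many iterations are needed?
6

Tracing iterations:
Initial: b=3, q=5
After iteration 1: b=1, q=4
After iteration 2: b=1, q=3
After iteration 3: b=1, q=2
After iteration 4: b=1, q=1
After iteration 5: b=1, q=0
After iteration 6: b=1, q=-1
q <= -1 now holds, so the loop exits after 6 iterations.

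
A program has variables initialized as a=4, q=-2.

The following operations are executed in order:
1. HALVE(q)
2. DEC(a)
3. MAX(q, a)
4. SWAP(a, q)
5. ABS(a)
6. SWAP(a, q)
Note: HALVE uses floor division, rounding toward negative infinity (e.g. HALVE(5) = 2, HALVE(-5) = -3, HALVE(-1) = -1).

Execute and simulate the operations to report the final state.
{a: 3, q: 3}

Step-by-step execution:
Initial: a=4, q=-2
After step 1 (HALVE(q)): a=4, q=-1
After step 2 (DEC(a)): a=3, q=-1
After step 3 (MAX(q, a)): a=3, q=3
After step 4 (SWAP(a, q)): a=3, q=3
After step 5 (ABS(a)): a=3, q=3
After step 6 (SWAP(a, q)): a=3, q=3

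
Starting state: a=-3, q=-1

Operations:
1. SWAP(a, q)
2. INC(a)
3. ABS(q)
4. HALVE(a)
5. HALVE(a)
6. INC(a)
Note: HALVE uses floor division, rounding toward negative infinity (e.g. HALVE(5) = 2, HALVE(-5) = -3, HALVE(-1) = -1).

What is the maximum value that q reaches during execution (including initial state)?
3

Values of q at each step:
Initial: q = -1
After step 1: q = -3
After step 2: q = -3
After step 3: q = 3 ← maximum
After step 4: q = 3
After step 5: q = 3
After step 6: q = 3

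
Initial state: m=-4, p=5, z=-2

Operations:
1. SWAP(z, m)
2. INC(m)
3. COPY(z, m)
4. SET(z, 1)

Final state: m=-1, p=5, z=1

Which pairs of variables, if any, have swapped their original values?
None

Comparing initial and final values:
z: -2 → 1
p: 5 → 5
m: -4 → -1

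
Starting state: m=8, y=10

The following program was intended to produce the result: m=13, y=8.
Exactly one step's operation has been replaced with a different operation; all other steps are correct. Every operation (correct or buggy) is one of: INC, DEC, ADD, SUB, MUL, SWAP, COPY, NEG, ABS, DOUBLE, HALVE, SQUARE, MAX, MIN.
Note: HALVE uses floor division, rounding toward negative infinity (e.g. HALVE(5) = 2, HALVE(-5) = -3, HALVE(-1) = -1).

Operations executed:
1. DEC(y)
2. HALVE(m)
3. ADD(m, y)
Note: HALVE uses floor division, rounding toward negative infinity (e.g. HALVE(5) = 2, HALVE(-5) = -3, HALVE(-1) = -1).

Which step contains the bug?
Step 1

Trace with buggy code:
Initial: m=8, y=10
After step 1: m=8, y=9
After step 2: m=4, y=9
After step 3: m=13, y=9
Actual final m=13, y=9 ≠ expected m=13, y=8.
Step 1 is the only position where a single-operation replacement can produce the expected result.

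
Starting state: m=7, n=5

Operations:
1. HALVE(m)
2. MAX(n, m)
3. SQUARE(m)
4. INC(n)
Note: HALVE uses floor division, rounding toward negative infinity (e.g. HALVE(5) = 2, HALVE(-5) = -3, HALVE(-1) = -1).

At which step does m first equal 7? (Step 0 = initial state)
Step 0

Tracing m:
Initial: m = 7 ← first occurrence
After step 1: m = 3
After step 2: m = 3
After step 3: m = 9
After step 4: m = 9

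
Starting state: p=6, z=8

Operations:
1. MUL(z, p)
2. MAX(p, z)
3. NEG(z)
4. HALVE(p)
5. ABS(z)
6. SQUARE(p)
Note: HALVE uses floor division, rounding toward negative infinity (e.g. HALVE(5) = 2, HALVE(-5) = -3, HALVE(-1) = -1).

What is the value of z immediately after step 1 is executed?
z = 48

Tracing z through execution:
Initial: z = 8
After step 1 (MUL(z, p)): z = 48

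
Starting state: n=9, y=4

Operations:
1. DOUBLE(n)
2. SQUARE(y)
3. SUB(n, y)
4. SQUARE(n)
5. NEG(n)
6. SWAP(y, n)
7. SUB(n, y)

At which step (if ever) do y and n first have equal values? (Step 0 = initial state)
Never

y and n never become equal during execution.

Comparing values at each step:
Initial: y=4, n=9
After step 1: y=4, n=18
After step 2: y=16, n=18
After step 3: y=16, n=2
After step 4: y=16, n=4
After step 5: y=16, n=-4
After step 6: y=-4, n=16
After step 7: y=-4, n=20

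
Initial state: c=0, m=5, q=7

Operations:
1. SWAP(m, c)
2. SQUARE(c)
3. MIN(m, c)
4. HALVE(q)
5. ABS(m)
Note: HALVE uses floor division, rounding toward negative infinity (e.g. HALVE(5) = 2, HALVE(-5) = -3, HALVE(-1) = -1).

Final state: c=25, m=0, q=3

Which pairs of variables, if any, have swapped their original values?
None

Comparing initial and final values:
m: 5 → 0
c: 0 → 25
q: 7 → 3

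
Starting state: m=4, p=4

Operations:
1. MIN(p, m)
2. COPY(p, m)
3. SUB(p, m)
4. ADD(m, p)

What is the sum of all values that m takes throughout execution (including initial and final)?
20

Values of m at each step:
Initial: m = 4
After step 1: m = 4
After step 2: m = 4
After step 3: m = 4
After step 4: m = 4
Sum = 4 + 4 + 4 + 4 + 4 = 20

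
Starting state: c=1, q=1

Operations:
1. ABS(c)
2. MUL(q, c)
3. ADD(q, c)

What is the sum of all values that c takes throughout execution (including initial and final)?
4

Values of c at each step:
Initial: c = 1
After step 1: c = 1
After step 2: c = 1
After step 3: c = 1
Sum = 1 + 1 + 1 + 1 = 4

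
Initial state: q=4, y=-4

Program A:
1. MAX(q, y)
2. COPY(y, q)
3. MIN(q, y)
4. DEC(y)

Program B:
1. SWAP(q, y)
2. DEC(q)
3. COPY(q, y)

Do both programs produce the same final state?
No

Program A final state: q=4, y=3
Program B final state: q=4, y=4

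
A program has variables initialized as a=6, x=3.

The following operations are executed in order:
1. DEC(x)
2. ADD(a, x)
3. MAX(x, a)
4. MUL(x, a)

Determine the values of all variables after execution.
{a: 8, x: 64}

Step-by-step execution:
Initial: a=6, x=3
After step 1 (DEC(x)): a=6, x=2
After step 2 (ADD(a, x)): a=8, x=2
After step 3 (MAX(x, a)): a=8, x=8
After step 4 (MUL(x, a)): a=8, x=64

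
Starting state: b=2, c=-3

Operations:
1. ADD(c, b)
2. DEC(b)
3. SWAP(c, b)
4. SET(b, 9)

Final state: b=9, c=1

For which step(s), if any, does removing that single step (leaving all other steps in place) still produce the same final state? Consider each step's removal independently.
Step(s) 1

Testing removal of each single step:
Without step 1: final = b=9, c=1 (same)
Without step 2: final = b=9, c=2 (different)
Without step 3: final = b=9, c=-1 (different)
Without step 4: final = b=-1, c=1 (different)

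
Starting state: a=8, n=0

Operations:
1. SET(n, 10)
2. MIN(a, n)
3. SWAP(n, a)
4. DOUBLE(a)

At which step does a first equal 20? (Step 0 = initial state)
Step 4

Tracing a:
Initial: a = 8
After step 1: a = 8
After step 2: a = 8
After step 3: a = 10
After step 4: a = 20 ← first occurrence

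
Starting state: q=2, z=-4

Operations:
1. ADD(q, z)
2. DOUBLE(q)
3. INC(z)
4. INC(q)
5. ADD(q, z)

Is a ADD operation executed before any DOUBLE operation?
Yes

First ADD: step 1
First DOUBLE: step 2
Since 1 < 2, ADD comes first.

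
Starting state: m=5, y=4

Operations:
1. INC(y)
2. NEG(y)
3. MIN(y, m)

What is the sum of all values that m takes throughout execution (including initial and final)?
20

Values of m at each step:
Initial: m = 5
After step 1: m = 5
After step 2: m = 5
After step 3: m = 5
Sum = 5 + 5 + 5 + 5 = 20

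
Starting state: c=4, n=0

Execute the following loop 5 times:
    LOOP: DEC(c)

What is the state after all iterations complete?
c=-1, n=0

Iteration trace:
Start: c=4, n=0
After iteration 1: c=3, n=0
After iteration 2: c=2, n=0
After iteration 3: c=1, n=0
After iteration 4: c=0, n=0
After iteration 5: c=-1, n=0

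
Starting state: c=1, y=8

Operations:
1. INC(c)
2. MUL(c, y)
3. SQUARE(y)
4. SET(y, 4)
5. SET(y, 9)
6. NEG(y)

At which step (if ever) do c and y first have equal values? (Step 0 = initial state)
Never

c and y never become equal during execution.

Comparing values at each step:
Initial: c=1, y=8
After step 1: c=2, y=8
After step 2: c=16, y=8
After step 3: c=16, y=64
After step 4: c=16, y=4
After step 5: c=16, y=9
After step 6: c=16, y=-9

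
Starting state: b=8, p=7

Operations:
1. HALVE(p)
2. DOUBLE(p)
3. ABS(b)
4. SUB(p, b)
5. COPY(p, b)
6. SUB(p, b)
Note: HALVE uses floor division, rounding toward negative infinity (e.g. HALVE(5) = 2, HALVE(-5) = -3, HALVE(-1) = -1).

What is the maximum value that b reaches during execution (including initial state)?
8

Values of b at each step:
Initial: b = 8 ← maximum
After step 1: b = 8
After step 2: b = 8
After step 3: b = 8
After step 4: b = 8
After step 5: b = 8
After step 6: b = 8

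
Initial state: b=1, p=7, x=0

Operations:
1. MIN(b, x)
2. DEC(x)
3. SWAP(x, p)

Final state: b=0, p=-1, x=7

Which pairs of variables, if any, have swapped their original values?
None

Comparing initial and final values:
b: 1 → 0
p: 7 → -1
x: 0 → 7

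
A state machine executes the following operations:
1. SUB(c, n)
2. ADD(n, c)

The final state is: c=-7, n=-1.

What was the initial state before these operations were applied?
c=-1, n=6

Working backwards:
Final state: c=-7, n=-1
Before step 2 (ADD(n, c)): c=-7, n=6
Before step 1 (SUB(c, n)): c=-1, n=6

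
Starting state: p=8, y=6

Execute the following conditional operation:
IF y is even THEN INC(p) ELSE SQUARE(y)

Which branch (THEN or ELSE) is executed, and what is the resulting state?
Branch: THEN, Final state: p=9, y=6

Evaluating condition: y is even
Condition is True, so THEN branch executes
After INC(p): p=9, y=6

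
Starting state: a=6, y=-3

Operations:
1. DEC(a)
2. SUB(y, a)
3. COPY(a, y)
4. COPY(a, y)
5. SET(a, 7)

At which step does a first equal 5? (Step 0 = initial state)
Step 1

Tracing a:
Initial: a = 6
After step 1: a = 5 ← first occurrence
After step 2: a = 5
After step 3: a = -8
After step 4: a = -8
After step 5: a = 7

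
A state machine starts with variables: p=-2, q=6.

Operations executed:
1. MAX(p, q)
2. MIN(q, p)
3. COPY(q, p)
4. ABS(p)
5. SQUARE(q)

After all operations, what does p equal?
p = 6

Tracing execution:
Step 1: MAX(p, q) → p = 6
Step 2: MIN(q, p) → p = 6
Step 3: COPY(q, p) → p = 6
Step 4: ABS(p) → p = 6
Step 5: SQUARE(q) → p = 6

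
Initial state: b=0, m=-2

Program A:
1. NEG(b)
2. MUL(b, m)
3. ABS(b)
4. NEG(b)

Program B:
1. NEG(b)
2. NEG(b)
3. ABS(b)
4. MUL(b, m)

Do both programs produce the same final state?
Yes

Program A final state: b=0, m=-2
Program B final state: b=0, m=-2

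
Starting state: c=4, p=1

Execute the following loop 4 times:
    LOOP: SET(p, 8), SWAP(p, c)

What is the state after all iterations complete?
c=8, p=8

Iteration trace:
Start: c=4, p=1
After iteration 1: c=8, p=4
After iteration 2: c=8, p=8
After iteration 3: c=8, p=8
After iteration 4: c=8, p=8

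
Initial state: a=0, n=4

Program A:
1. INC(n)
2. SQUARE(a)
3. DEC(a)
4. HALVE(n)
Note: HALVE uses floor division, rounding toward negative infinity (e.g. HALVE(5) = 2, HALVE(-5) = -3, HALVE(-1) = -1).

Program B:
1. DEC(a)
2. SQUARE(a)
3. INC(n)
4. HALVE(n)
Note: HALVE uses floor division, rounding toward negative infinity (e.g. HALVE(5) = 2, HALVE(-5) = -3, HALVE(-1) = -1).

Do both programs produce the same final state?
No

Program A final state: a=-1, n=2
Program B final state: a=1, n=2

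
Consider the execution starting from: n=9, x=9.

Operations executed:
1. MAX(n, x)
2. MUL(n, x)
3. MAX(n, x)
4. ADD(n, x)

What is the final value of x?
x = 9

Tracing execution:
Step 1: MAX(n, x) → x = 9
Step 2: MUL(n, x) → x = 9
Step 3: MAX(n, x) → x = 9
Step 4: ADD(n, x) → x = 9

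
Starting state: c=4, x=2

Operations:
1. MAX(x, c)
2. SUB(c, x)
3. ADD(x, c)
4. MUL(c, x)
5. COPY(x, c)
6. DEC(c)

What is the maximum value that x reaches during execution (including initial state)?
4

Values of x at each step:
Initial: x = 2
After step 1: x = 4 ← maximum
After step 2: x = 4
After step 3: x = 4
After step 4: x = 4
After step 5: x = 0
After step 6: x = 0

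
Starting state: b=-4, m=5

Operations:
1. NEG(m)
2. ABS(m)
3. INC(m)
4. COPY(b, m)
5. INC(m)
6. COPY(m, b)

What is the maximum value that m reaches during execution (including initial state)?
7

Values of m at each step:
Initial: m = 5
After step 1: m = -5
After step 2: m = 5
After step 3: m = 6
After step 4: m = 6
After step 5: m = 7 ← maximum
After step 6: m = 6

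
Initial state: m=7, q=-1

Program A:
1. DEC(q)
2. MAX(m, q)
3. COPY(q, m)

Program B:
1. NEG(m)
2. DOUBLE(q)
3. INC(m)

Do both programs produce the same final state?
No

Program A final state: m=7, q=7
Program B final state: m=-6, q=-2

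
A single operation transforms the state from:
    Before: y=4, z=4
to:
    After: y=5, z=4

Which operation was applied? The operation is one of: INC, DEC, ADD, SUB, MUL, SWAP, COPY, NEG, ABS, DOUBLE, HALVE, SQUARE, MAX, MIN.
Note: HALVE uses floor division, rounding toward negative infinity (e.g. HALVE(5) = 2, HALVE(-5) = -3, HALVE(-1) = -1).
INC(y)

Analyzing the change:
Before: y=4, z=4
After: y=5, z=4
Variable y changed from 4 to 5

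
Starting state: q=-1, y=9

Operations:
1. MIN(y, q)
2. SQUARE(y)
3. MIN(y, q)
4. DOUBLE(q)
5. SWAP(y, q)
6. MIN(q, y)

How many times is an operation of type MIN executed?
3

Counting MIN operations:
Step 1: MIN(y, q) ← MIN
Step 3: MIN(y, q) ← MIN
Step 6: MIN(q, y) ← MIN
Total: 3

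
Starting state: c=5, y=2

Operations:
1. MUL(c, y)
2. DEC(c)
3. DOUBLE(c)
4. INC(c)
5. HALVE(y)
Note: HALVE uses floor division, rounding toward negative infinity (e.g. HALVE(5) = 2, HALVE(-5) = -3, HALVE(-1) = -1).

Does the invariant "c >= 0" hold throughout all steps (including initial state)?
Yes

The invariant holds at every step.

State at each step:
Initial: c=5, y=2
After step 1: c=10, y=2
After step 2: c=9, y=2
After step 3: c=18, y=2
After step 4: c=19, y=2
After step 5: c=19, y=1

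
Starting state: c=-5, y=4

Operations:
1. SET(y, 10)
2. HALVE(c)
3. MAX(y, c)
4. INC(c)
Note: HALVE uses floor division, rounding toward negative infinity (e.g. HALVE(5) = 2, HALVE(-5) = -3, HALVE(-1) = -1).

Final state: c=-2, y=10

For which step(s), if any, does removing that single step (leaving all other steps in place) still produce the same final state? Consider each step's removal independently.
Step(s) 3

Testing removal of each single step:
Without step 1: final = c=-2, y=4 (different)
Without step 2: final = c=-4, y=10 (different)
Without step 3: final = c=-2, y=10 (same)
Without step 4: final = c=-3, y=10 (different)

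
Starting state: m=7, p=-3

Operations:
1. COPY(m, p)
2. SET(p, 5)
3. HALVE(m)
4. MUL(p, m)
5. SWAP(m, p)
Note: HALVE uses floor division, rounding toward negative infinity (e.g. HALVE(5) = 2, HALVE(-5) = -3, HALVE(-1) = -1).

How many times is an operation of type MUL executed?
1

Counting MUL operations:
Step 4: MUL(p, m) ← MUL
Total: 1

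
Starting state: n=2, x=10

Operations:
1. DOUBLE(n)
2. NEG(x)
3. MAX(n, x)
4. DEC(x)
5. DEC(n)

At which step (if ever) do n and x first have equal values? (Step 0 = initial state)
Never

n and x never become equal during execution.

Comparing values at each step:
Initial: n=2, x=10
After step 1: n=4, x=10
After step 2: n=4, x=-10
After step 3: n=4, x=-10
After step 4: n=4, x=-11
After step 5: n=3, x=-11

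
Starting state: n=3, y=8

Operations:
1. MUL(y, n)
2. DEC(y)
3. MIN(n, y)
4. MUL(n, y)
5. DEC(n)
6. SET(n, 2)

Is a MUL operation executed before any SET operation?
Yes

First MUL: step 1
First SET: step 6
Since 1 < 6, MUL comes first.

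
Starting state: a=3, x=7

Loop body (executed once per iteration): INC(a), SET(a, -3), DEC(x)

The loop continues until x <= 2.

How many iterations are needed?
5

Tracing iterations:
Initial: a=3, x=7
After iteration 1: a=-3, x=6
After iteration 2: a=-3, x=5
After iteration 3: a=-3, x=4
After iteration 4: a=-3, x=3
After iteration 5: a=-3, x=2
x <= 2 now holds, so the loop exits after 5 iterations.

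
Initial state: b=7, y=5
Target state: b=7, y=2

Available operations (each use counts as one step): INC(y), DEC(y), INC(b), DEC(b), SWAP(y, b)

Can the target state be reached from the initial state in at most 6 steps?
Yes

Path (3 steps): DEC(y) → DEC(y) → DEC(y)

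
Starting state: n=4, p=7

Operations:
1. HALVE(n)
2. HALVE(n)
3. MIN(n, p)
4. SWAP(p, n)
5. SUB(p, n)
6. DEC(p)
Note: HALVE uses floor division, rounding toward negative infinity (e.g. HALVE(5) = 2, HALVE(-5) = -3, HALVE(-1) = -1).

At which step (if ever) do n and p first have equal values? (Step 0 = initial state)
Never

n and p never become equal during execution.

Comparing values at each step:
Initial: n=4, p=7
After step 1: n=2, p=7
After step 2: n=1, p=7
After step 3: n=1, p=7
After step 4: n=7, p=1
After step 5: n=7, p=-6
After step 6: n=7, p=-7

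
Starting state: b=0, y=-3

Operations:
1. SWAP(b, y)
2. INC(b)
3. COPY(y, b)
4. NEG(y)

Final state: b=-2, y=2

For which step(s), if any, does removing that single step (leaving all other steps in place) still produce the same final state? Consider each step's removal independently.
None - removing any single step changes the final result

Testing removal of each single step:
Without step 1: final = b=1, y=-1 (different)
Without step 2: final = b=-3, y=3 (different)
Without step 3: final = b=-2, y=0 (different)
Without step 4: final = b=-2, y=-2 (different)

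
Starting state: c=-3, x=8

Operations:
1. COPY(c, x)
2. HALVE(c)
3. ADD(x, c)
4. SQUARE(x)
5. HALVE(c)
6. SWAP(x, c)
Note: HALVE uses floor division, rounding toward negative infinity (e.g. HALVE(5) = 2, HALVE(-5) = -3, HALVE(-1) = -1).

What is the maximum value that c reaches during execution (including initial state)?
144

Values of c at each step:
Initial: c = -3
After step 1: c = 8
After step 2: c = 4
After step 3: c = 4
After step 4: c = 4
After step 5: c = 2
After step 6: c = 144 ← maximum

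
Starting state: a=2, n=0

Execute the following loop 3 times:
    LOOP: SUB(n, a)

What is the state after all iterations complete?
a=2, n=-6

Iteration trace:
Start: a=2, n=0
After iteration 1: a=2, n=-2
After iteration 2: a=2, n=-4
After iteration 3: a=2, n=-6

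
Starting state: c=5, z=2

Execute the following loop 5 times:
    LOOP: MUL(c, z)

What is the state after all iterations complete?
c=160, z=2

Iteration trace:
Start: c=5, z=2
After iteration 1: c=10, z=2
After iteration 2: c=20, z=2
After iteration 3: c=40, z=2
After iteration 4: c=80, z=2
After iteration 5: c=160, z=2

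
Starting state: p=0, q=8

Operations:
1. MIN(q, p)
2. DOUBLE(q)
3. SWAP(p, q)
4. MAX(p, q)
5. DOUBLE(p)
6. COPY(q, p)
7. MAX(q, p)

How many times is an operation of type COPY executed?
1

Counting COPY operations:
Step 6: COPY(q, p) ← COPY
Total: 1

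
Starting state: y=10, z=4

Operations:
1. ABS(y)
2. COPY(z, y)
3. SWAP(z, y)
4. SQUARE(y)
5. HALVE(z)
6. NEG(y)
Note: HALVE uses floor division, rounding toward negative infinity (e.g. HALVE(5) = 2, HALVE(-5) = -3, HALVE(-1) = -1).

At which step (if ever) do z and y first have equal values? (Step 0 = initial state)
Step 2

z and y first become equal after step 2.

Comparing values at each step:
Initial: z=4, y=10
After step 1: z=4, y=10
After step 2: z=10, y=10 ← equal!
After step 3: z=10, y=10 ← equal!
After step 4: z=10, y=100
After step 5: z=5, y=100
After step 6: z=5, y=-100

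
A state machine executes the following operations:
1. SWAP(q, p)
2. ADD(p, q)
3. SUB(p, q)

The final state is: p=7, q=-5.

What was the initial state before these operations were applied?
p=-5, q=7

Working backwards:
Final state: p=7, q=-5
Before step 3 (SUB(p, q)): p=2, q=-5
Before step 2 (ADD(p, q)): p=7, q=-5
Before step 1 (SWAP(q, p)): p=-5, q=7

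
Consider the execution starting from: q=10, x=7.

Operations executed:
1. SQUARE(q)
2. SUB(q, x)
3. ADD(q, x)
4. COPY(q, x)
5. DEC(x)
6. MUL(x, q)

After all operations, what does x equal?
x = 42

Tracing execution:
Step 1: SQUARE(q) → x = 7
Step 2: SUB(q, x) → x = 7
Step 3: ADD(q, x) → x = 7
Step 4: COPY(q, x) → x = 7
Step 5: DEC(x) → x = 6
Step 6: MUL(x, q) → x = 42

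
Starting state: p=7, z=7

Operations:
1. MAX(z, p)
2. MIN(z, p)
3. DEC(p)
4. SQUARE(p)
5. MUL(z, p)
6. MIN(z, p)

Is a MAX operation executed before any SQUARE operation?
Yes

First MAX: step 1
First SQUARE: step 4
Since 1 < 4, MAX comes first.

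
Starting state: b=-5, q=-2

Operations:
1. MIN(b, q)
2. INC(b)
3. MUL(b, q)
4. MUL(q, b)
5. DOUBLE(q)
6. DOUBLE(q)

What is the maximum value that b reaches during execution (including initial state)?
8

Values of b at each step:
Initial: b = -5
After step 1: b = -5
After step 2: b = -4
After step 3: b = 8 ← maximum
After step 4: b = 8
After step 5: b = 8
After step 6: b = 8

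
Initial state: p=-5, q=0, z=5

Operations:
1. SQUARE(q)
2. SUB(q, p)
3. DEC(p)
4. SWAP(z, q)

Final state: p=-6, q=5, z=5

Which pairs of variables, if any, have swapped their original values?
None

Comparing initial and final values:
z: 5 → 5
p: -5 → -6
q: 0 → 5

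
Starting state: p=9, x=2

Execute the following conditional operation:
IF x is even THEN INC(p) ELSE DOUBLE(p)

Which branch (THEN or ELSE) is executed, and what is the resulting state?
Branch: THEN, Final state: p=10, x=2

Evaluating condition: x is even
Condition is True, so THEN branch executes
After INC(p): p=10, x=2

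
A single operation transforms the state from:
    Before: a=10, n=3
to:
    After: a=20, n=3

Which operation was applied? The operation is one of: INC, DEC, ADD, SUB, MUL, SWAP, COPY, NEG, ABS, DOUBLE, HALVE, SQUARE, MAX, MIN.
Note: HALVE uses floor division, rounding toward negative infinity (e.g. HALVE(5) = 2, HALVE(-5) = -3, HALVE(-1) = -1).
DOUBLE(a)

Analyzing the change:
Before: a=10, n=3
After: a=20, n=3
Variable a changed from 10 to 20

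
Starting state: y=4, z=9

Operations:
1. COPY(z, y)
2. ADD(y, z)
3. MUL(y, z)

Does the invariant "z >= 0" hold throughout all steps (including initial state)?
Yes

The invariant holds at every step.

State at each step:
Initial: y=4, z=9
After step 1: y=4, z=4
After step 2: y=8, z=4
After step 3: y=32, z=4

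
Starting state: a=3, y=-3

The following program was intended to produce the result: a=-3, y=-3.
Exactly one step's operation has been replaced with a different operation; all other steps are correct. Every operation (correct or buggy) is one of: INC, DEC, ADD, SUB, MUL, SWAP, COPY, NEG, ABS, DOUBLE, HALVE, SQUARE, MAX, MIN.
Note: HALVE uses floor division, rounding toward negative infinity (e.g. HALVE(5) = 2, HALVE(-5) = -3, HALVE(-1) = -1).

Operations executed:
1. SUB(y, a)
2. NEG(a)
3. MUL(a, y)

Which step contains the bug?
Step 3

Trace with buggy code:
Initial: a=3, y=-3
After step 1: a=3, y=-6
After step 2: a=-3, y=-6
After step 3: a=18, y=-6
Actual final a=18, y=-6 ≠ expected a=-3, y=-3.
Step 3 is the only position where a single-operation replacement can produce the expected result.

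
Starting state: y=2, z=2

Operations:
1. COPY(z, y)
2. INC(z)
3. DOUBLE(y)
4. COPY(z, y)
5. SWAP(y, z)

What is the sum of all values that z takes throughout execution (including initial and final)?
18

Values of z at each step:
Initial: z = 2
After step 1: z = 2
After step 2: z = 3
After step 3: z = 3
After step 4: z = 4
After step 5: z = 4
Sum = 2 + 2 + 3 + 3 + 4 + 4 = 18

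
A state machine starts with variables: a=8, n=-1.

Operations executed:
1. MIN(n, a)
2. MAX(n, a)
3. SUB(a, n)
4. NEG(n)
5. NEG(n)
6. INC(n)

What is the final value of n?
n = 9

Tracing execution:
Step 1: MIN(n, a) → n = -1
Step 2: MAX(n, a) → n = 8
Step 3: SUB(a, n) → n = 8
Step 4: NEG(n) → n = -8
Step 5: NEG(n) → n = 8
Step 6: INC(n) → n = 9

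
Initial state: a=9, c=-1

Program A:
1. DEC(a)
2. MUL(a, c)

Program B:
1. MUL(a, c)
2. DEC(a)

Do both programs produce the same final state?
No

Program A final state: a=-8, c=-1
Program B final state: a=-10, c=-1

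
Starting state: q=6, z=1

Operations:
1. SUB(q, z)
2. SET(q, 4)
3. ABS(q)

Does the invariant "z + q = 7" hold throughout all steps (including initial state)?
No, violated after step 1

The invariant is violated after step 1.

State at each step:
Initial: q=6, z=1
After step 1: q=5, z=1
After step 2: q=4, z=1
After step 3: q=4, z=1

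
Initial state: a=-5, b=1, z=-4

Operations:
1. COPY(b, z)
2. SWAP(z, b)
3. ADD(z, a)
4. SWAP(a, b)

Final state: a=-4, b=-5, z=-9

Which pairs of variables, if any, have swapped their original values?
None

Comparing initial and final values:
b: 1 → -5
z: -4 → -9
a: -5 → -4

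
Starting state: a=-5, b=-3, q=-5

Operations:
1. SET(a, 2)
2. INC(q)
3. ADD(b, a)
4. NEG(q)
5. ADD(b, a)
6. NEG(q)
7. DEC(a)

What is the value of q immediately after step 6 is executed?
q = -4

Tracing q through execution:
Initial: q = -5
After step 1 (SET(a, 2)): q = -5
After step 2 (INC(q)): q = -4
After step 3 (ADD(b, a)): q = -4
After step 4 (NEG(q)): q = 4
After step 5 (ADD(b, a)): q = 4
After step 6 (NEG(q)): q = -4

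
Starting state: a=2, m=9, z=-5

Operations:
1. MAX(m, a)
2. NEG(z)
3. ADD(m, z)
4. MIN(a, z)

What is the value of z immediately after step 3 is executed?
z = 5

Tracing z through execution:
Initial: z = -5
After step 1 (MAX(m, a)): z = -5
After step 2 (NEG(z)): z = 5
After step 3 (ADD(m, z)): z = 5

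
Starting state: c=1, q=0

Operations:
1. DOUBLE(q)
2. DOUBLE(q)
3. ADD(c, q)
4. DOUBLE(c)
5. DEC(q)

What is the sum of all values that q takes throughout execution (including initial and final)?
-1

Values of q at each step:
Initial: q = 0
After step 1: q = 0
After step 2: q = 0
After step 3: q = 0
After step 4: q = 0
After step 5: q = -1
Sum = 0 + 0 + 0 + 0 + 0 + -1 = -1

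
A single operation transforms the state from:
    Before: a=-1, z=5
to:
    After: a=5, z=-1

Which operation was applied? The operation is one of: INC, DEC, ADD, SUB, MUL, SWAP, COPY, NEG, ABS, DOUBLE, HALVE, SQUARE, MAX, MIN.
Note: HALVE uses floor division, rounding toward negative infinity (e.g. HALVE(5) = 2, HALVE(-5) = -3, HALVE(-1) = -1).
SWAP(z, a)

Analyzing the change:
Before: a=-1, z=5
After: a=5, z=-1
Variable z changed from 5 to -1
Variable a changed from -1 to 5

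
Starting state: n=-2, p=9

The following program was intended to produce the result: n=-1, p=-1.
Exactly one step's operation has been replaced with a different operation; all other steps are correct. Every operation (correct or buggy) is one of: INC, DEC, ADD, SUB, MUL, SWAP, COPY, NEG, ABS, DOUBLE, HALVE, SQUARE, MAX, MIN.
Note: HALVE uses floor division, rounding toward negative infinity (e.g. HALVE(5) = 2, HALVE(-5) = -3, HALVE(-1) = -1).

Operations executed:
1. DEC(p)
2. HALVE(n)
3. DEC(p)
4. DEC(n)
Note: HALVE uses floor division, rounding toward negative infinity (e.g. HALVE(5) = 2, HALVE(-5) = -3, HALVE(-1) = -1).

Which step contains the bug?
Step 4

Trace with buggy code:
Initial: n=-2, p=9
After step 1: n=-2, p=8
After step 2: n=-1, p=8
After step 3: n=-1, p=7
After step 4: n=-2, p=7
Actual final n=-2, p=7 ≠ expected n=-1, p=-1.
Step 4 is the only position where a single-operation replacement can produce the expected result.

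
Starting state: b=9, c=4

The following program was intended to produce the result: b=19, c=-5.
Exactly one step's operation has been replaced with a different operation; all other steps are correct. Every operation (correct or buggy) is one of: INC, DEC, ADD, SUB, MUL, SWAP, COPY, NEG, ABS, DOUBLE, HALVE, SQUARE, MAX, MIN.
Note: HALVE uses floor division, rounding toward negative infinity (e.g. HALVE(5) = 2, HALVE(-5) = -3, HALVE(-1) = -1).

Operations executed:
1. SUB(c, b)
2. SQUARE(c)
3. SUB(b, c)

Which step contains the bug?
Step 2

Trace with buggy code:
Initial: b=9, c=4
After step 1: b=9, c=-5
After step 2: b=9, c=25
After step 3: b=-16, c=25
Actual final b=-16, c=25 ≠ expected b=19, c=-5.
Step 2 is the only position where a single-operation replacement can produce the expected result.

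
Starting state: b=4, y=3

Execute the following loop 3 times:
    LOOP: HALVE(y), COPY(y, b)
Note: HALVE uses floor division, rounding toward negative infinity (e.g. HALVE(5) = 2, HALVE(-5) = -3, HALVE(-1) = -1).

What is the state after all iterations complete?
b=4, y=4

Iteration trace:
Start: b=4, y=3
After iteration 1: b=4, y=4
After iteration 2: b=4, y=4
After iteration 3: b=4, y=4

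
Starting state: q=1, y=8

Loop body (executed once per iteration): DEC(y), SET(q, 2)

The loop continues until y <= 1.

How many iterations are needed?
7

Tracing iterations:
Initial: q=1, y=8
After iteration 1: q=2, y=7
After iteration 2: q=2, y=6
After iteration 3: q=2, y=5
After iteration 4: q=2, y=4
After iteration 5: q=2, y=3
After iteration 6: q=2, y=2
After iteration 7: q=2, y=1
y <= 1 now holds, so the loop exits after 7 iterations.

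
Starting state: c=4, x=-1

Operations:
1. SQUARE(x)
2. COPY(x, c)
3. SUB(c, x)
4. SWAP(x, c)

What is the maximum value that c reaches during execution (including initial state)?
4

Values of c at each step:
Initial: c = 4 ← maximum
After step 1: c = 4
After step 2: c = 4
After step 3: c = 0
After step 4: c = 4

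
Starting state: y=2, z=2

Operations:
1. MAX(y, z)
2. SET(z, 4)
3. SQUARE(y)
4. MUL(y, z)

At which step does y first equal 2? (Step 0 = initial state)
Step 0

Tracing y:
Initial: y = 2 ← first occurrence
After step 1: y = 2
After step 2: y = 2
After step 3: y = 4
After step 4: y = 16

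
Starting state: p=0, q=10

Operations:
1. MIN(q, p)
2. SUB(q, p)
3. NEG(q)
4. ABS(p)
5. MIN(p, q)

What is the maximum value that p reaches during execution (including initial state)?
0

Values of p at each step:
Initial: p = 0 ← maximum
After step 1: p = 0
After step 2: p = 0
After step 3: p = 0
After step 4: p = 0
After step 5: p = 0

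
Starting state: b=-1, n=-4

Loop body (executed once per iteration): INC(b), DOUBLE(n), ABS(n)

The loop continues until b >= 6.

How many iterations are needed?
7

Tracing iterations:
Initial: b=-1, n=-4
After iteration 1: b=0, n=8
After iteration 2: b=1, n=16
After iteration 3: b=2, n=32
After iteration 4: b=3, n=64
After iteration 5: b=4, n=128
After iteration 6: b=5, n=256
After iteration 7: b=6, n=512
b >= 6 now holds, so the loop exits after 7 iterations.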